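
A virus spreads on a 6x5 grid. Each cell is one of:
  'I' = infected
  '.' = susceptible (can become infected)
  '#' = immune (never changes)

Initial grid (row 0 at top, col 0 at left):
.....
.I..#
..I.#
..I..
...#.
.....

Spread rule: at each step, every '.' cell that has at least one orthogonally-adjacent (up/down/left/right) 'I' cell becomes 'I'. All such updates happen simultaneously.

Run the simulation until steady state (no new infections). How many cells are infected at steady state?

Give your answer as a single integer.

Answer: 27

Derivation:
Step 0 (initial): 3 infected
Step 1: +8 new -> 11 infected
Step 2: +8 new -> 19 infected
Step 3: +5 new -> 24 infected
Step 4: +3 new -> 27 infected
Step 5: +0 new -> 27 infected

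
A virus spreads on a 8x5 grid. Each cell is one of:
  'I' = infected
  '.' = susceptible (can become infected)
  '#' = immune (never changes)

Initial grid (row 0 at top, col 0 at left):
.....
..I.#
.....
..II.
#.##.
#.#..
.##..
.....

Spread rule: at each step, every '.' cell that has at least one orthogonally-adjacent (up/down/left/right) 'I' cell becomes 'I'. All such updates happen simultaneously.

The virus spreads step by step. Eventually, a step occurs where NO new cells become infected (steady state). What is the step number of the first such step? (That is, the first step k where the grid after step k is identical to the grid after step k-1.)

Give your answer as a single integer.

Step 0 (initial): 3 infected
Step 1: +7 new -> 10 infected
Step 2: +8 new -> 18 infected
Step 3: +5 new -> 23 infected
Step 4: +2 new -> 25 infected
Step 5: +2 new -> 27 infected
Step 6: +1 new -> 28 infected
Step 7: +1 new -> 29 infected
Step 8: +1 new -> 30 infected
Step 9: +1 new -> 31 infected
Step 10: +1 new -> 32 infected
Step 11: +0 new -> 32 infected

Answer: 11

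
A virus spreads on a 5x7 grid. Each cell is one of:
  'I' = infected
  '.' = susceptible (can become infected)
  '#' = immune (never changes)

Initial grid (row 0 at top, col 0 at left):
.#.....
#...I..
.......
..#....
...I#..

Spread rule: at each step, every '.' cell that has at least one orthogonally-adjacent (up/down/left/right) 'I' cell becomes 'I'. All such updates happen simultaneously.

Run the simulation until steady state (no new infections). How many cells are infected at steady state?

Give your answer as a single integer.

Answer: 30

Derivation:
Step 0 (initial): 2 infected
Step 1: +6 new -> 8 infected
Step 2: +8 new -> 16 infected
Step 3: +8 new -> 24 infected
Step 4: +4 new -> 28 infected
Step 5: +2 new -> 30 infected
Step 6: +0 new -> 30 infected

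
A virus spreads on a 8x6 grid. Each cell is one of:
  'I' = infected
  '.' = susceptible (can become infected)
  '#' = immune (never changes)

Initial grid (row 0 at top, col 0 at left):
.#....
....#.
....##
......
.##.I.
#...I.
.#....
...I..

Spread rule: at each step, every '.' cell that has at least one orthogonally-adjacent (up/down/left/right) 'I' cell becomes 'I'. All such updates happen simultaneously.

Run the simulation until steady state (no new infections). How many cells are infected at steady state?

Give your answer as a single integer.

Answer: 40

Derivation:
Step 0 (initial): 3 infected
Step 1: +9 new -> 12 infected
Step 2: +7 new -> 19 infected
Step 3: +4 new -> 23 infected
Step 4: +4 new -> 27 infected
Step 5: +4 new -> 31 infected
Step 6: +5 new -> 36 infected
Step 7: +2 new -> 38 infected
Step 8: +2 new -> 40 infected
Step 9: +0 new -> 40 infected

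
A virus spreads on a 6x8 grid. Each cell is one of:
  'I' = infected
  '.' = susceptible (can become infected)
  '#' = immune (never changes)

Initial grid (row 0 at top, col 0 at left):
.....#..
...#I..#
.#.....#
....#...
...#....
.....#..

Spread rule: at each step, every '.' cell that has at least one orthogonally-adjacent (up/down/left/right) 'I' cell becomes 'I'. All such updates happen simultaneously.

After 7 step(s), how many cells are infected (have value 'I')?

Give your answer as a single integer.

Answer: 39

Derivation:
Step 0 (initial): 1 infected
Step 1: +3 new -> 4 infected
Step 2: +4 new -> 8 infected
Step 3: +6 new -> 14 infected
Step 4: +6 new -> 20 infected
Step 5: +7 new -> 27 infected
Step 6: +7 new -> 34 infected
Step 7: +5 new -> 39 infected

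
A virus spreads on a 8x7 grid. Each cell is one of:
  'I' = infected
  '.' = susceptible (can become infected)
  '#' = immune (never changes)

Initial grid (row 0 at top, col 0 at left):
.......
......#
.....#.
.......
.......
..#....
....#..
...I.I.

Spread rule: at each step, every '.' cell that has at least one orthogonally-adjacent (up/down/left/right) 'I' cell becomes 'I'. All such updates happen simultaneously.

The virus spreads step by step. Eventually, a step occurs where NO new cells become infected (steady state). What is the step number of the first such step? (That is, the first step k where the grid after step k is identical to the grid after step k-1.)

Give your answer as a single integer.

Answer: 11

Derivation:
Step 0 (initial): 2 infected
Step 1: +5 new -> 7 infected
Step 2: +5 new -> 12 infected
Step 3: +6 new -> 18 infected
Step 4: +7 new -> 25 infected
Step 5: +6 new -> 31 infected
Step 6: +6 new -> 37 infected
Step 7: +5 new -> 42 infected
Step 8: +5 new -> 47 infected
Step 9: +3 new -> 50 infected
Step 10: +2 new -> 52 infected
Step 11: +0 new -> 52 infected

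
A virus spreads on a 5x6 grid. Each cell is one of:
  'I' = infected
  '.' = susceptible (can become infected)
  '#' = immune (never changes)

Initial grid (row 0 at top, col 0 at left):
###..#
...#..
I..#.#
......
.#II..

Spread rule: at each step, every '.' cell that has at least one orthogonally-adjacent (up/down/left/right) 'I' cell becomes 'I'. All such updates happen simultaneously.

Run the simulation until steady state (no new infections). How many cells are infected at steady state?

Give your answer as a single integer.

Step 0 (initial): 3 infected
Step 1: +6 new -> 9 infected
Step 2: +6 new -> 15 infected
Step 3: +3 new -> 18 infected
Step 4: +1 new -> 19 infected
Step 5: +2 new -> 21 infected
Step 6: +1 new -> 22 infected
Step 7: +0 new -> 22 infected

Answer: 22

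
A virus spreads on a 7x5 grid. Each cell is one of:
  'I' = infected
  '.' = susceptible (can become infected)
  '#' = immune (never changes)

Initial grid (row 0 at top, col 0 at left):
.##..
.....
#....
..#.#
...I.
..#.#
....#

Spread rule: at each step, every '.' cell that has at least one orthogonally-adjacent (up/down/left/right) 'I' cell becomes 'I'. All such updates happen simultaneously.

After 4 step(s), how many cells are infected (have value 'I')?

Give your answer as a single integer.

Step 0 (initial): 1 infected
Step 1: +4 new -> 5 infected
Step 2: +3 new -> 8 infected
Step 3: +7 new -> 15 infected
Step 4: +7 new -> 22 infected

Answer: 22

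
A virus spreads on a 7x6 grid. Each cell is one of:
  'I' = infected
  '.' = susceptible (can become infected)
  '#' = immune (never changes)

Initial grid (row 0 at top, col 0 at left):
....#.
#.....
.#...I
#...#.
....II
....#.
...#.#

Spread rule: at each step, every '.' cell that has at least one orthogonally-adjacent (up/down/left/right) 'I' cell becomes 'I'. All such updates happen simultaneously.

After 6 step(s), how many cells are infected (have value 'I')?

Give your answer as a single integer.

Step 0 (initial): 3 infected
Step 1: +5 new -> 8 infected
Step 2: +6 new -> 14 infected
Step 3: +5 new -> 19 infected
Step 4: +6 new -> 25 infected
Step 5: +4 new -> 29 infected
Step 6: +2 new -> 31 infected

Answer: 31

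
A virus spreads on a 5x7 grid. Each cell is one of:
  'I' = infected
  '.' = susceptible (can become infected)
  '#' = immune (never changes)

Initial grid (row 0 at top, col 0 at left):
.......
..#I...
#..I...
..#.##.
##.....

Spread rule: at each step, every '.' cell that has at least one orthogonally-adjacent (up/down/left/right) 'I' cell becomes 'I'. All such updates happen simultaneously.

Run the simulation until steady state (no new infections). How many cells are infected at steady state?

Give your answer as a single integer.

Answer: 28

Derivation:
Step 0 (initial): 2 infected
Step 1: +5 new -> 7 infected
Step 2: +6 new -> 13 infected
Step 3: +8 new -> 21 infected
Step 4: +6 new -> 27 infected
Step 5: +1 new -> 28 infected
Step 6: +0 new -> 28 infected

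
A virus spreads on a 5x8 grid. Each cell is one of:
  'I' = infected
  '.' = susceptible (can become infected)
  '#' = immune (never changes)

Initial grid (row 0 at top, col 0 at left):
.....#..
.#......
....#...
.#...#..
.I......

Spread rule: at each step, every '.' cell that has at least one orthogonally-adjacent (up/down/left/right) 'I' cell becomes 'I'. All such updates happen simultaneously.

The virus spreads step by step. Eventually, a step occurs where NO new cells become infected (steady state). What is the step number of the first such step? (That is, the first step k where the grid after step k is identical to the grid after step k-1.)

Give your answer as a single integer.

Step 0 (initial): 1 infected
Step 1: +2 new -> 3 infected
Step 2: +3 new -> 6 infected
Step 3: +4 new -> 10 infected
Step 4: +6 new -> 16 infected
Step 5: +4 new -> 20 infected
Step 6: +5 new -> 25 infected
Step 7: +4 new -> 29 infected
Step 8: +3 new -> 32 infected
Step 9: +2 new -> 34 infected
Step 10: +1 new -> 35 infected
Step 11: +0 new -> 35 infected

Answer: 11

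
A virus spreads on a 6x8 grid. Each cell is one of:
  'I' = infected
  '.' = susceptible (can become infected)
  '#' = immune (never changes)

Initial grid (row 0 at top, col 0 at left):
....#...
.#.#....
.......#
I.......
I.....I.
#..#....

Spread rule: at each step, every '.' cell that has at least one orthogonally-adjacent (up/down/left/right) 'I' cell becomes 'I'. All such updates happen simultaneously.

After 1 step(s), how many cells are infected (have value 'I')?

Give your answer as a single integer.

Answer: 10

Derivation:
Step 0 (initial): 3 infected
Step 1: +7 new -> 10 infected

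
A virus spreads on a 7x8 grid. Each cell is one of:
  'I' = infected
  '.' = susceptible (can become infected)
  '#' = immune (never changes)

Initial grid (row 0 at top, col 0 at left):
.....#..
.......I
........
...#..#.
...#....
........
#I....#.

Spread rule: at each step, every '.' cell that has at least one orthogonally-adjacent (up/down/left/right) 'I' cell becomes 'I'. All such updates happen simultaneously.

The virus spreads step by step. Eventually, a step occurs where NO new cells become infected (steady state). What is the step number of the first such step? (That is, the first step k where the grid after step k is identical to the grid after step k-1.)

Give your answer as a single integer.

Answer: 8

Derivation:
Step 0 (initial): 2 infected
Step 1: +5 new -> 7 infected
Step 2: +8 new -> 15 infected
Step 3: +8 new -> 23 infected
Step 4: +11 new -> 34 infected
Step 5: +12 new -> 46 infected
Step 6: +3 new -> 49 infected
Step 7: +1 new -> 50 infected
Step 8: +0 new -> 50 infected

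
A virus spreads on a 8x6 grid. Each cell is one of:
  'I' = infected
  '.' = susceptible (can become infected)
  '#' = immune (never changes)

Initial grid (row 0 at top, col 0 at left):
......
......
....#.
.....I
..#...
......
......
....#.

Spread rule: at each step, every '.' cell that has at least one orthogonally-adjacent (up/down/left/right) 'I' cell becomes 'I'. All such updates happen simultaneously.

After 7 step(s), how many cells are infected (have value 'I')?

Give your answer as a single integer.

Step 0 (initial): 1 infected
Step 1: +3 new -> 4 infected
Step 2: +4 new -> 8 infected
Step 3: +7 new -> 15 infected
Step 4: +7 new -> 22 infected
Step 5: +7 new -> 29 infected
Step 6: +7 new -> 36 infected
Step 7: +5 new -> 41 infected

Answer: 41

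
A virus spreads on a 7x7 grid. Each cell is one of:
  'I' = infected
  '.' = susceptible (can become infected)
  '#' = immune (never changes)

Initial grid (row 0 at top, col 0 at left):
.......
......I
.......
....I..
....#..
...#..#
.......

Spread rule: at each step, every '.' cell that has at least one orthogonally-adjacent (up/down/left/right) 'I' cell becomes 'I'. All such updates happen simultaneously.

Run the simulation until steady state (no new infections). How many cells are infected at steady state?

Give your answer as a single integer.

Step 0 (initial): 2 infected
Step 1: +6 new -> 8 infected
Step 2: +8 new -> 16 infected
Step 3: +7 new -> 23 infected
Step 4: +8 new -> 31 infected
Step 5: +8 new -> 39 infected
Step 6: +5 new -> 44 infected
Step 7: +2 new -> 46 infected
Step 8: +0 new -> 46 infected

Answer: 46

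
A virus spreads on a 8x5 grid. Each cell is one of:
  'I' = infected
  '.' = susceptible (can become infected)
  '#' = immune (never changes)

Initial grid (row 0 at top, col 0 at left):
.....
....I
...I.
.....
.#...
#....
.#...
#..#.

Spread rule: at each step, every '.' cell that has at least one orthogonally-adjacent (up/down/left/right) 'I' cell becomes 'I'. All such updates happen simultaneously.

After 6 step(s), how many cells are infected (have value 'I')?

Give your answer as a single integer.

Answer: 33

Derivation:
Step 0 (initial): 2 infected
Step 1: +5 new -> 7 infected
Step 2: +6 new -> 13 infected
Step 3: +7 new -> 20 infected
Step 4: +6 new -> 26 infected
Step 5: +5 new -> 31 infected
Step 6: +2 new -> 33 infected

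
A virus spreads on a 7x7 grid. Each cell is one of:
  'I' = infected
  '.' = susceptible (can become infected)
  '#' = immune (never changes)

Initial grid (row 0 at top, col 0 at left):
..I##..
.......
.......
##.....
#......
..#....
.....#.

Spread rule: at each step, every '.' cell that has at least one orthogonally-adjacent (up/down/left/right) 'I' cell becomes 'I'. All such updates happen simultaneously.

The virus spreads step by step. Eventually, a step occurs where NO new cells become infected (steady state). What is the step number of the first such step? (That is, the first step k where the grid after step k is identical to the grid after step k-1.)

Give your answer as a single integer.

Answer: 11

Derivation:
Step 0 (initial): 1 infected
Step 1: +2 new -> 3 infected
Step 2: +4 new -> 7 infected
Step 3: +5 new -> 12 infected
Step 4: +5 new -> 17 infected
Step 5: +6 new -> 23 infected
Step 6: +6 new -> 29 infected
Step 7: +6 new -> 35 infected
Step 8: +5 new -> 40 infected
Step 9: +1 new -> 41 infected
Step 10: +1 new -> 42 infected
Step 11: +0 new -> 42 infected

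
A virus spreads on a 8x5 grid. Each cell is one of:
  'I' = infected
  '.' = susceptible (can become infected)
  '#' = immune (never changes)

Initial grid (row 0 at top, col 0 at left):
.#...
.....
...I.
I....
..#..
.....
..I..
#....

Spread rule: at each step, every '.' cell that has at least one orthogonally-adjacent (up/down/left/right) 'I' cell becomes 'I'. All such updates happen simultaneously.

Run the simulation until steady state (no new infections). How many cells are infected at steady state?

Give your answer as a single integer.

Step 0 (initial): 3 infected
Step 1: +11 new -> 14 infected
Step 2: +16 new -> 30 infected
Step 3: +7 new -> 37 infected
Step 4: +0 new -> 37 infected

Answer: 37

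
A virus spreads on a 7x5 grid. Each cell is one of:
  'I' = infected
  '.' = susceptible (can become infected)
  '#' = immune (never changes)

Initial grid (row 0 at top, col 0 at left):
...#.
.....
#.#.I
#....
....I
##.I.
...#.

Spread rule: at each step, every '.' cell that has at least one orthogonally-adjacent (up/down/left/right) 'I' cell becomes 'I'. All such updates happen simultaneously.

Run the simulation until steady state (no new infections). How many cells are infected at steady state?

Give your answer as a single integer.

Step 0 (initial): 3 infected
Step 1: +6 new -> 9 infected
Step 2: +6 new -> 15 infected
Step 3: +4 new -> 19 infected
Step 4: +5 new -> 24 infected
Step 5: +3 new -> 27 infected
Step 6: +1 new -> 28 infected
Step 7: +0 new -> 28 infected

Answer: 28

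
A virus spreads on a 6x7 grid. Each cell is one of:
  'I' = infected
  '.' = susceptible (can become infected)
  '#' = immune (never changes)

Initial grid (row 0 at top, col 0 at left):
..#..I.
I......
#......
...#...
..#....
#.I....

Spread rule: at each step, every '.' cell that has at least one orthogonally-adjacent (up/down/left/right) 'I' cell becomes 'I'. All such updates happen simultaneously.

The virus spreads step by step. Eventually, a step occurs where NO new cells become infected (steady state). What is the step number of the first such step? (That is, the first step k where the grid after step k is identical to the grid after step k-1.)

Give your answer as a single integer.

Step 0 (initial): 3 infected
Step 1: +7 new -> 10 infected
Step 2: +10 new -> 20 infected
Step 3: +9 new -> 29 infected
Step 4: +7 new -> 36 infected
Step 5: +1 new -> 37 infected
Step 6: +0 new -> 37 infected

Answer: 6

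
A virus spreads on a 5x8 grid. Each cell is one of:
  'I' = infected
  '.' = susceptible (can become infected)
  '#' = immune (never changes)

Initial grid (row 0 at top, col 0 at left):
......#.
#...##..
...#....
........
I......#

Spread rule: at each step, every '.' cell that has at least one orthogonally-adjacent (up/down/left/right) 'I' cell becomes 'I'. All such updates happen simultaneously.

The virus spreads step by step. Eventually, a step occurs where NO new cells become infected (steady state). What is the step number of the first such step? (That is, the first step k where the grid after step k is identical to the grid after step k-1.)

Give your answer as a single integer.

Step 0 (initial): 1 infected
Step 1: +2 new -> 3 infected
Step 2: +3 new -> 6 infected
Step 3: +3 new -> 9 infected
Step 4: +4 new -> 13 infected
Step 5: +4 new -> 17 infected
Step 6: +6 new -> 23 infected
Step 7: +3 new -> 26 infected
Step 8: +3 new -> 29 infected
Step 9: +3 new -> 32 infected
Step 10: +1 new -> 33 infected
Step 11: +1 new -> 34 infected
Step 12: +0 new -> 34 infected

Answer: 12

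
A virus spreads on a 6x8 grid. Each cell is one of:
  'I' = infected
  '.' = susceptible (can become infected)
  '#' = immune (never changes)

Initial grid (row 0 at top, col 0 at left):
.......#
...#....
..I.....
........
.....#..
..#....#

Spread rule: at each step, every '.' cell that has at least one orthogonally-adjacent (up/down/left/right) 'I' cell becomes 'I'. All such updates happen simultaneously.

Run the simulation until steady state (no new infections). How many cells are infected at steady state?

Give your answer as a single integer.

Step 0 (initial): 1 infected
Step 1: +4 new -> 5 infected
Step 2: +7 new -> 12 infected
Step 3: +9 new -> 21 infected
Step 4: +9 new -> 30 infected
Step 5: +6 new -> 36 infected
Step 6: +5 new -> 41 infected
Step 7: +2 new -> 43 infected
Step 8: +0 new -> 43 infected

Answer: 43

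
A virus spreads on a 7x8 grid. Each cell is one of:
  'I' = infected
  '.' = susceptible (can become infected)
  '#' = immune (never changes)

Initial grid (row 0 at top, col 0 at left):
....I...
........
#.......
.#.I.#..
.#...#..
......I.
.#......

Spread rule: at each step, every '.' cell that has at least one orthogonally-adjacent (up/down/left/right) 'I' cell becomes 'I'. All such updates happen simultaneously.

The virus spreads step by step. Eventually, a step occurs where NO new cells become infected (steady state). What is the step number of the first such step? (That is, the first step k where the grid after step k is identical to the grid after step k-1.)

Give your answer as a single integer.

Answer: 8

Derivation:
Step 0 (initial): 3 infected
Step 1: +11 new -> 14 infected
Step 2: +14 new -> 28 infected
Step 3: +11 new -> 39 infected
Step 4: +6 new -> 45 infected
Step 5: +2 new -> 47 infected
Step 6: +2 new -> 49 infected
Step 7: +1 new -> 50 infected
Step 8: +0 new -> 50 infected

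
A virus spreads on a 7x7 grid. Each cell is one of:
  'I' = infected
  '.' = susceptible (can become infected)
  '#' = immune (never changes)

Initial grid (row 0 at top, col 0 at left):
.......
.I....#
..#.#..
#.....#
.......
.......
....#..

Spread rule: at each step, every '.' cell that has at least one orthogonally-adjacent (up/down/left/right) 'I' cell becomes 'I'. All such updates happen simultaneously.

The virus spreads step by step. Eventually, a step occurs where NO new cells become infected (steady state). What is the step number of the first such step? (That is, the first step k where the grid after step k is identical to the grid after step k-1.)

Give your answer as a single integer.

Step 0 (initial): 1 infected
Step 1: +4 new -> 5 infected
Step 2: +5 new -> 10 infected
Step 3: +5 new -> 15 infected
Step 4: +6 new -> 21 infected
Step 5: +7 new -> 28 infected
Step 6: +7 new -> 35 infected
Step 7: +3 new -> 38 infected
Step 8: +2 new -> 40 infected
Step 9: +2 new -> 42 infected
Step 10: +1 new -> 43 infected
Step 11: +0 new -> 43 infected

Answer: 11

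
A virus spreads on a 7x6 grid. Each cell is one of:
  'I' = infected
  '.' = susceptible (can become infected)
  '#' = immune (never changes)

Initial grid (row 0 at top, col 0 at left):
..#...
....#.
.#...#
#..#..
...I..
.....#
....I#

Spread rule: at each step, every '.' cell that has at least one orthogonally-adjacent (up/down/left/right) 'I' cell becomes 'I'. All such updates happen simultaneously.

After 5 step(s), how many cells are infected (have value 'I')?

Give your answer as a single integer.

Answer: 26

Derivation:
Step 0 (initial): 2 infected
Step 1: +5 new -> 7 infected
Step 2: +6 new -> 13 infected
Step 3: +7 new -> 20 infected
Step 4: +4 new -> 24 infected
Step 5: +2 new -> 26 infected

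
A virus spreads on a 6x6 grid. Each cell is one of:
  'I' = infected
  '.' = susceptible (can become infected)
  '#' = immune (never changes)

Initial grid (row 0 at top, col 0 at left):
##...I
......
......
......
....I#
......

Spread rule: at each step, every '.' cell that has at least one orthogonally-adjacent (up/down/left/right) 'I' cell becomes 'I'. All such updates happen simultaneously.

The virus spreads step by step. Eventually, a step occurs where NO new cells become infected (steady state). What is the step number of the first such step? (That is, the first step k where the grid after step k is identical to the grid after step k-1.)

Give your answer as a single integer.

Step 0 (initial): 2 infected
Step 1: +5 new -> 7 infected
Step 2: +9 new -> 16 infected
Step 3: +6 new -> 22 infected
Step 4: +5 new -> 27 infected
Step 5: +4 new -> 31 infected
Step 6: +2 new -> 33 infected
Step 7: +0 new -> 33 infected

Answer: 7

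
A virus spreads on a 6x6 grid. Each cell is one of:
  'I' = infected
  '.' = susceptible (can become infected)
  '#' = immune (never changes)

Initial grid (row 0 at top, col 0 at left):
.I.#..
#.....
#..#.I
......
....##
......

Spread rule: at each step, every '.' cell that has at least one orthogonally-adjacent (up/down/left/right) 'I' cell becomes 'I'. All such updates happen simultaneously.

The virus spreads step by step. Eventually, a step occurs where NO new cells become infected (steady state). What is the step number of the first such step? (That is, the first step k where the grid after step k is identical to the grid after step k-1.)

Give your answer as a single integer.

Answer: 8

Derivation:
Step 0 (initial): 2 infected
Step 1: +6 new -> 8 infected
Step 2: +5 new -> 13 infected
Step 3: +5 new -> 18 infected
Step 4: +4 new -> 22 infected
Step 5: +4 new -> 26 infected
Step 6: +3 new -> 29 infected
Step 7: +1 new -> 30 infected
Step 8: +0 new -> 30 infected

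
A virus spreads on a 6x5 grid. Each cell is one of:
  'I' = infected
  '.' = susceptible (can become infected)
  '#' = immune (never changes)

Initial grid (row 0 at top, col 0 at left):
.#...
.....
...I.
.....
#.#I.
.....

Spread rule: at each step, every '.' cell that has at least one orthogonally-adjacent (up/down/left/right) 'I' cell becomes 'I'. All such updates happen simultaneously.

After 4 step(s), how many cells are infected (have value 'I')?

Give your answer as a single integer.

Step 0 (initial): 2 infected
Step 1: +6 new -> 8 infected
Step 2: +8 new -> 16 infected
Step 3: +6 new -> 22 infected
Step 4: +4 new -> 26 infected

Answer: 26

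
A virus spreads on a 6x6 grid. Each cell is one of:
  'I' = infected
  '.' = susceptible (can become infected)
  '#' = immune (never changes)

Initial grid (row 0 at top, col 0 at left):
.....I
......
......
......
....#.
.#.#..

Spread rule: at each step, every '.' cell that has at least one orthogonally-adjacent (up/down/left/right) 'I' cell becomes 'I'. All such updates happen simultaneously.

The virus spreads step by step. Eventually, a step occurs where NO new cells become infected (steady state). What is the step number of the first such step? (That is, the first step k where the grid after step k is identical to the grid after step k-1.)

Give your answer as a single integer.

Step 0 (initial): 1 infected
Step 1: +2 new -> 3 infected
Step 2: +3 new -> 6 infected
Step 3: +4 new -> 10 infected
Step 4: +5 new -> 15 infected
Step 5: +5 new -> 20 infected
Step 6: +5 new -> 25 infected
Step 7: +3 new -> 28 infected
Step 8: +3 new -> 31 infected
Step 9: +1 new -> 32 infected
Step 10: +1 new -> 33 infected
Step 11: +0 new -> 33 infected

Answer: 11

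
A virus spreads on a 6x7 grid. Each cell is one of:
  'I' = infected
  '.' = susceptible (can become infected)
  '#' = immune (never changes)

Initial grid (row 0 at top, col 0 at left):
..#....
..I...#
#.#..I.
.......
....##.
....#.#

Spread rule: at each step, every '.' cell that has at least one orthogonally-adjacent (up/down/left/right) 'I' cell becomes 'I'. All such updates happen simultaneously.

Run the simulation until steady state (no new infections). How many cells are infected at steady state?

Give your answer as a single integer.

Step 0 (initial): 2 infected
Step 1: +6 new -> 8 infected
Step 2: +9 new -> 17 infected
Step 3: +6 new -> 23 infected
Step 4: +4 new -> 27 infected
Step 5: +4 new -> 31 infected
Step 6: +2 new -> 33 infected
Step 7: +0 new -> 33 infected

Answer: 33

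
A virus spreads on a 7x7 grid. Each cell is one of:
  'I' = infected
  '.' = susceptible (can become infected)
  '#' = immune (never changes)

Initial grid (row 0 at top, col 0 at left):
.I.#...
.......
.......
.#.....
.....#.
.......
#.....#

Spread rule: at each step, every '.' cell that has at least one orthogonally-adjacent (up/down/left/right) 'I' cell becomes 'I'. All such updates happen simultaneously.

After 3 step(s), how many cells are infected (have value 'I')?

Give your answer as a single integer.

Answer: 10

Derivation:
Step 0 (initial): 1 infected
Step 1: +3 new -> 4 infected
Step 2: +3 new -> 7 infected
Step 3: +3 new -> 10 infected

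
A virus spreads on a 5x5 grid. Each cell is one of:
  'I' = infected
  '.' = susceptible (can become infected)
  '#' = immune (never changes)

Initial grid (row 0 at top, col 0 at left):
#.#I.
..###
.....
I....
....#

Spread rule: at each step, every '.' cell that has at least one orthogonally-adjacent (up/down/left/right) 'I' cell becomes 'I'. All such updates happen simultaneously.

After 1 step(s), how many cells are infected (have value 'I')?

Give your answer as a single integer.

Answer: 6

Derivation:
Step 0 (initial): 2 infected
Step 1: +4 new -> 6 infected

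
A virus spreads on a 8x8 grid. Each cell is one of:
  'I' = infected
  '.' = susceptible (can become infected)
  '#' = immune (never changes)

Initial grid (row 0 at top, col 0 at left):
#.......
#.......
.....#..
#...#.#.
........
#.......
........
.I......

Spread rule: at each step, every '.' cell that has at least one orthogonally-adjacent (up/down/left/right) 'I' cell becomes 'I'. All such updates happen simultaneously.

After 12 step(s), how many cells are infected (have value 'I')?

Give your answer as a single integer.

Step 0 (initial): 1 infected
Step 1: +3 new -> 4 infected
Step 2: +4 new -> 8 infected
Step 3: +4 new -> 12 infected
Step 4: +6 new -> 18 infected
Step 5: +6 new -> 24 infected
Step 6: +8 new -> 32 infected
Step 7: +6 new -> 38 infected
Step 8: +6 new -> 44 infected
Step 9: +3 new -> 47 infected
Step 10: +3 new -> 50 infected
Step 11: +3 new -> 53 infected
Step 12: +3 new -> 56 infected

Answer: 56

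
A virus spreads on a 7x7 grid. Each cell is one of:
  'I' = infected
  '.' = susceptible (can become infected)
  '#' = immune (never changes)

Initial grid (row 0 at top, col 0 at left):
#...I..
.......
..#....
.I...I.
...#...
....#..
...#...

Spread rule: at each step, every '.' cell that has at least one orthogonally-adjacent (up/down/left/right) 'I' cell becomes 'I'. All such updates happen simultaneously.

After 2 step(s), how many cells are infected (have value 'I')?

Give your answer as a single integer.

Answer: 29

Derivation:
Step 0 (initial): 3 infected
Step 1: +11 new -> 14 infected
Step 2: +15 new -> 29 infected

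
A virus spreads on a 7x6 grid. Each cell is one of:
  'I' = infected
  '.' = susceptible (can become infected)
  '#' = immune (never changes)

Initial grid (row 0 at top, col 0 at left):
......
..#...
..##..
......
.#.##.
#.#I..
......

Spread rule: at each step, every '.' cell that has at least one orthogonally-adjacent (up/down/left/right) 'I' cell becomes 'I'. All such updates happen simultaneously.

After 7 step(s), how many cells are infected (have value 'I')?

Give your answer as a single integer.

Answer: 20

Derivation:
Step 0 (initial): 1 infected
Step 1: +2 new -> 3 infected
Step 2: +3 new -> 6 infected
Step 3: +3 new -> 9 infected
Step 4: +3 new -> 12 infected
Step 5: +2 new -> 14 infected
Step 6: +3 new -> 17 infected
Step 7: +3 new -> 20 infected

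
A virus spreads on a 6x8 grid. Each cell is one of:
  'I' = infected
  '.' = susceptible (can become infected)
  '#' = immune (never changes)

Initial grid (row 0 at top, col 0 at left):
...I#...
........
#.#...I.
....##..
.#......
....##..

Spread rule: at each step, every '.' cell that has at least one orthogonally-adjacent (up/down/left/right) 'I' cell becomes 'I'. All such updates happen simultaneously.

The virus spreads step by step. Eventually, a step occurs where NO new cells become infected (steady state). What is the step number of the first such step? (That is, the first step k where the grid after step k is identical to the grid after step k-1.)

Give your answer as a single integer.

Answer: 9

Derivation:
Step 0 (initial): 2 infected
Step 1: +6 new -> 8 infected
Step 2: +10 new -> 18 infected
Step 3: +8 new -> 26 infected
Step 4: +6 new -> 32 infected
Step 5: +3 new -> 35 infected
Step 6: +2 new -> 37 infected
Step 7: +2 new -> 39 infected
Step 8: +1 new -> 40 infected
Step 9: +0 new -> 40 infected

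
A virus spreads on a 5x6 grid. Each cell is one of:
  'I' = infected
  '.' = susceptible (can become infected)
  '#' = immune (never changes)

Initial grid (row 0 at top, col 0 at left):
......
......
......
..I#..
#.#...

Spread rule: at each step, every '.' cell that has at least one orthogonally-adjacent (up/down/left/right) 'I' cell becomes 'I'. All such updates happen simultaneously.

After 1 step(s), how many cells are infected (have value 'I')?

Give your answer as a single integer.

Answer: 3

Derivation:
Step 0 (initial): 1 infected
Step 1: +2 new -> 3 infected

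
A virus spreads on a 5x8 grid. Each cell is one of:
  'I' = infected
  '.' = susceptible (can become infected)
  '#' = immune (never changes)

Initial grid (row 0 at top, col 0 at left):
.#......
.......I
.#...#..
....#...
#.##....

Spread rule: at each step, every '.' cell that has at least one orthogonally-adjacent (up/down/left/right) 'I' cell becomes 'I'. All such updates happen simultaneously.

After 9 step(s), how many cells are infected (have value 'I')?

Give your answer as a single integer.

Answer: 33

Derivation:
Step 0 (initial): 1 infected
Step 1: +3 new -> 4 infected
Step 2: +4 new -> 8 infected
Step 3: +4 new -> 12 infected
Step 4: +5 new -> 17 infected
Step 5: +4 new -> 21 infected
Step 6: +5 new -> 26 infected
Step 7: +2 new -> 28 infected
Step 8: +3 new -> 31 infected
Step 9: +2 new -> 33 infected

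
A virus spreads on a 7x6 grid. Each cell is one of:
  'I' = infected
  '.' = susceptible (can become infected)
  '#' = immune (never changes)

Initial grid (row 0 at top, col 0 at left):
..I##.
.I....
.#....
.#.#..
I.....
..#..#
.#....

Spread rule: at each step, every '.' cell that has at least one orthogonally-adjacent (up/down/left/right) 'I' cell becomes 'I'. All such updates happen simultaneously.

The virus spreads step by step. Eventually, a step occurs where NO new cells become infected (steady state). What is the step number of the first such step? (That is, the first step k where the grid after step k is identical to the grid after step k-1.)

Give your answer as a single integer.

Step 0 (initial): 3 infected
Step 1: +6 new -> 9 infected
Step 2: +7 new -> 16 infected
Step 3: +4 new -> 20 infected
Step 4: +4 new -> 24 infected
Step 5: +6 new -> 30 infected
Step 6: +3 new -> 33 infected
Step 7: +1 new -> 34 infected
Step 8: +0 new -> 34 infected

Answer: 8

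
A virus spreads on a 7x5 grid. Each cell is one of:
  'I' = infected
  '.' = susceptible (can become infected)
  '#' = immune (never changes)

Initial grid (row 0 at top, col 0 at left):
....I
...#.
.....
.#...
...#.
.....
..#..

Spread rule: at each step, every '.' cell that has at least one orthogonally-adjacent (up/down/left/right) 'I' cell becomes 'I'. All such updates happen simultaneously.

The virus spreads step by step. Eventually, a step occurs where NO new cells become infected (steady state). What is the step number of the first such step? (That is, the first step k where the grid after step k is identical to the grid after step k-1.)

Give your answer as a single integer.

Step 0 (initial): 1 infected
Step 1: +2 new -> 3 infected
Step 2: +2 new -> 5 infected
Step 3: +4 new -> 9 infected
Step 4: +5 new -> 14 infected
Step 5: +4 new -> 18 infected
Step 6: +4 new -> 22 infected
Step 7: +4 new -> 26 infected
Step 8: +2 new -> 28 infected
Step 9: +2 new -> 30 infected
Step 10: +1 new -> 31 infected
Step 11: +0 new -> 31 infected

Answer: 11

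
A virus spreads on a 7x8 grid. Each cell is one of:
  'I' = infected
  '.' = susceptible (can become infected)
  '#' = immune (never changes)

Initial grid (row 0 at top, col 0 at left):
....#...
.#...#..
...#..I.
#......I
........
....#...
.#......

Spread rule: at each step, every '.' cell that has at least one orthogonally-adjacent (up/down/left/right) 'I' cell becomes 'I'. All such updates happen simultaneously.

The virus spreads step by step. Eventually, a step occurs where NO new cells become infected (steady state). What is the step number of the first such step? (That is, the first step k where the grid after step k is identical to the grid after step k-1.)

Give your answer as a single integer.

Answer: 11

Derivation:
Step 0 (initial): 2 infected
Step 1: +5 new -> 7 infected
Step 2: +6 new -> 13 infected
Step 3: +7 new -> 20 infected
Step 4: +5 new -> 25 infected
Step 5: +5 new -> 30 infected
Step 6: +6 new -> 36 infected
Step 7: +5 new -> 41 infected
Step 8: +5 new -> 46 infected
Step 9: +2 new -> 48 infected
Step 10: +1 new -> 49 infected
Step 11: +0 new -> 49 infected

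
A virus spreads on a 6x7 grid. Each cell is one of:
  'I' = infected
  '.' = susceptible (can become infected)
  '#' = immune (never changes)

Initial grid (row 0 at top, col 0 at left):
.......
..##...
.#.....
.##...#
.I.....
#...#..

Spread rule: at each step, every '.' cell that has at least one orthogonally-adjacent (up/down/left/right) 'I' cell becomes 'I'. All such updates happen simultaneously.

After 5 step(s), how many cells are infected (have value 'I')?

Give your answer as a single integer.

Answer: 22

Derivation:
Step 0 (initial): 1 infected
Step 1: +3 new -> 4 infected
Step 2: +3 new -> 7 infected
Step 3: +4 new -> 11 infected
Step 4: +4 new -> 15 infected
Step 5: +7 new -> 22 infected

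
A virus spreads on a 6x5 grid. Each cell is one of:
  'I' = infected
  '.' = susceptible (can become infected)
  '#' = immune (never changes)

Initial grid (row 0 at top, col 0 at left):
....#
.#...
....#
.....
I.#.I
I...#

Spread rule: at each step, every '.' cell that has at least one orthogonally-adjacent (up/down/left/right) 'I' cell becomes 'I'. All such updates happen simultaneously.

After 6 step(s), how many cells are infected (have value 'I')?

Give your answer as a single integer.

Step 0 (initial): 3 infected
Step 1: +5 new -> 8 infected
Step 2: +5 new -> 13 infected
Step 3: +4 new -> 17 infected
Step 4: +3 new -> 20 infected
Step 5: +4 new -> 24 infected
Step 6: +1 new -> 25 infected

Answer: 25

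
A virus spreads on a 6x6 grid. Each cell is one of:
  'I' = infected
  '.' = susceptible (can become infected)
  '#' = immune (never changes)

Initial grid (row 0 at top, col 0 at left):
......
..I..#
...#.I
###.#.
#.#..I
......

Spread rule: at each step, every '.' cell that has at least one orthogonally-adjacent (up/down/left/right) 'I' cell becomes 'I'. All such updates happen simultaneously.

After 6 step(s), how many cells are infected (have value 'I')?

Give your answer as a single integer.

Step 0 (initial): 3 infected
Step 1: +8 new -> 11 infected
Step 2: +7 new -> 18 infected
Step 3: +5 new -> 23 infected
Step 4: +2 new -> 25 infected
Step 5: +1 new -> 26 infected
Step 6: +2 new -> 28 infected

Answer: 28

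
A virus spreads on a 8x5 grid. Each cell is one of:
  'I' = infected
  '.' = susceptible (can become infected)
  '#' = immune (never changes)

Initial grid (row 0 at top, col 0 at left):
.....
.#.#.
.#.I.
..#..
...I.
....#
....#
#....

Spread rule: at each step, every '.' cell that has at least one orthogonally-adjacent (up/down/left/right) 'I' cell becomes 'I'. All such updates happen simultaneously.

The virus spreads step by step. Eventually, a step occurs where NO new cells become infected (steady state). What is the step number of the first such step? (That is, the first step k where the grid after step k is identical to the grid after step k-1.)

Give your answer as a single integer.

Answer: 7

Derivation:
Step 0 (initial): 2 infected
Step 1: +6 new -> 8 infected
Step 2: +6 new -> 14 infected
Step 3: +7 new -> 21 infected
Step 4: +7 new -> 28 infected
Step 5: +4 new -> 32 infected
Step 6: +1 new -> 33 infected
Step 7: +0 new -> 33 infected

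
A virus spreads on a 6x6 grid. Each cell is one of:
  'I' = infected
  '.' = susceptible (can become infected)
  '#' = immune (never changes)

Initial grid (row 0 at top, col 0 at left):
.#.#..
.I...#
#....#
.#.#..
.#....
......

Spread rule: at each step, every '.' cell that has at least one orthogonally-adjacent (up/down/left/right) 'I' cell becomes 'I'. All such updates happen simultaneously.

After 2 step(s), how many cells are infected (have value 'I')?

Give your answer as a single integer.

Step 0 (initial): 1 infected
Step 1: +3 new -> 4 infected
Step 2: +4 new -> 8 infected

Answer: 8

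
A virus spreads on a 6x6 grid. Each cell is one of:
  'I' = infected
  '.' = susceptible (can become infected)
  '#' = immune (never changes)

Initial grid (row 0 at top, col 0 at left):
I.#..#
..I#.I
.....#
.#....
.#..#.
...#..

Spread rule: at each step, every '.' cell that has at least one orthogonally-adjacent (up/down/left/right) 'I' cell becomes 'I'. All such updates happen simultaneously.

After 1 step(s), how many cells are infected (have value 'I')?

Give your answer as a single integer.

Step 0 (initial): 3 infected
Step 1: +5 new -> 8 infected

Answer: 8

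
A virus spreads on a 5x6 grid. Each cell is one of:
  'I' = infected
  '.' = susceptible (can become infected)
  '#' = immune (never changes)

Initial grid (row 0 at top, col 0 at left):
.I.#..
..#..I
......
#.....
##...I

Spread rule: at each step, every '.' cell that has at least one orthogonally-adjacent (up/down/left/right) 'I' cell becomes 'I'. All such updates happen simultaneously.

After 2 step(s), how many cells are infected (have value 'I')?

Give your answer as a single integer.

Answer: 18

Derivation:
Step 0 (initial): 3 infected
Step 1: +8 new -> 11 infected
Step 2: +7 new -> 18 infected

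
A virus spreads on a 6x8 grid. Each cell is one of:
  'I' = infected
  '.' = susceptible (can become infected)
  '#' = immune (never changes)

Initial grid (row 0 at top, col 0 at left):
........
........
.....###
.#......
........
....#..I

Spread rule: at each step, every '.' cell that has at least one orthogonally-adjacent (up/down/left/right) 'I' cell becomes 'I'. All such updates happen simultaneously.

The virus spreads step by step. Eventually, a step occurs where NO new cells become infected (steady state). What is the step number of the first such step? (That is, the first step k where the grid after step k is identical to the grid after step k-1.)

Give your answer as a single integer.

Step 0 (initial): 1 infected
Step 1: +2 new -> 3 infected
Step 2: +3 new -> 6 infected
Step 3: +2 new -> 8 infected
Step 4: +2 new -> 10 infected
Step 5: +2 new -> 12 infected
Step 6: +4 new -> 16 infected
Step 7: +5 new -> 21 infected
Step 8: +6 new -> 27 infected
Step 9: +7 new -> 34 infected
Step 10: +5 new -> 39 infected
Step 11: +3 new -> 42 infected
Step 12: +1 new -> 43 infected
Step 13: +0 new -> 43 infected

Answer: 13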